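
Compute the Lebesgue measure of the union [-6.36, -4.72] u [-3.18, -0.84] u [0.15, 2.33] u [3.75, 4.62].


For pairwise disjoint intervals, m(union) = sum of lengths.
= (-4.72 - -6.36) + (-0.84 - -3.18) + (2.33 - 0.15) + (4.62 - 3.75)
= 1.64 + 2.34 + 2.18 + 0.87
= 7.03


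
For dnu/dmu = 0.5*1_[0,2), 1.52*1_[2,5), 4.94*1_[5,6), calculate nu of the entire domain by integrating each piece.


Integrate each piece of the Radon-Nikodym derivative:
Step 1: integral_0^2 0.5 dx = 0.5*(2-0) = 0.5*2 = 1
Step 2: integral_2^5 1.52 dx = 1.52*(5-2) = 1.52*3 = 4.56
Step 3: integral_5^6 4.94 dx = 4.94*(6-5) = 4.94*1 = 4.94
Total: 1 + 4.56 + 4.94 = 10.5


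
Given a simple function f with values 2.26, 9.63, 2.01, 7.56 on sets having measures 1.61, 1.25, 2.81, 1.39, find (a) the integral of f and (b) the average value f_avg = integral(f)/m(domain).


Step 1: Integral = sum(value_i * measure_i)
= 2.26*1.61 + 9.63*1.25 + 2.01*2.81 + 7.56*1.39
= 3.6386 + 12.0375 + 5.6481 + 10.5084
= 31.8326
Step 2: Total measure of domain = 1.61 + 1.25 + 2.81 + 1.39 = 7.06
Step 3: Average value = 31.8326 / 7.06 = 4.508867


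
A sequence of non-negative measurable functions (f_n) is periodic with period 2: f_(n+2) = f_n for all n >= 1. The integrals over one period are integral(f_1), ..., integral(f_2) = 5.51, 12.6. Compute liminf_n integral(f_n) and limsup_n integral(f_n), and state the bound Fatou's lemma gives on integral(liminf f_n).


The sequence (integral(f_n)) is periodic with period 2, repeating the values 5.51, 12.6 indefinitely.
Step 1: For a periodic sequence, every tail (a_m, a_(m+1), ...) contains all 2 period values infinitely often.
Step 2: Hence inf of every tail = min of the period values = min(5.51, 12.6) = 5.51.
        liminf_n integral(f_n) = sup over m of (inf of tail from m) = 5.51.
Step 3: Similarly sup of every tail = max of the period values = 12.6.
        limsup_n integral(f_n) = 12.6.
Step 4: Fatou's lemma: integral(liminf_n f_n) <= liminf_n integral(f_n) = 5.51.
        So the integral of the pointwise liminf is at most 5.51.


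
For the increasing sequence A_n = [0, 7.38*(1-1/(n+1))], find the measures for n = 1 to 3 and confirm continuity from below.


By continuity of measure from below: if A_n increases to A, then m(A_n) -> m(A).
Here A = [0, 7.38], so m(A) = 7.38
Step 1: a_1 = 7.38*(1 - 1/2) = 3.69, m(A_1) = 3.69
Step 2: a_2 = 7.38*(1 - 1/3) = 4.92, m(A_2) = 4.92
Step 3: a_3 = 7.38*(1 - 1/4) = 5.535, m(A_3) = 5.535
Limit: m(A_n) -> m([0,7.38]) = 7.38


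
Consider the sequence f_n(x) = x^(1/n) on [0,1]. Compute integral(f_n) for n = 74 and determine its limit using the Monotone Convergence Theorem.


At n = 74: f_74(x) = x^(1/74).
Step 1: integral(x^(1/74), 0, 1) = [x^(1/74+1) / (1/74+1)] from 0 to 1
     = 1 / (1/74 + 1) = 1 / ((74+1)/74) = 74/(74+1)
     = 74/75 = 0.986667
Step 2: As n -> infinity, f_n(x) = x^(1/n) -> 1 for x in (0,1], and f_n is increasing in n.
By MCT, lim_n integral(f_n) = integral(lim_n f_n) = integral(1, 0, 1) = 1.
Step 3: Verify convergence: 74/75 = 0.986667 -> 1


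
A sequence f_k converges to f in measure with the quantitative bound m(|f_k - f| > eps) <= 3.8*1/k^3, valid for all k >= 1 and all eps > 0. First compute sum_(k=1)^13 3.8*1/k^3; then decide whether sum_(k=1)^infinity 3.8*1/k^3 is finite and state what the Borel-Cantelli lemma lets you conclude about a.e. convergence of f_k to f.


Step 1: List the terms 3.8*1/k^3 for k = 1 to 13:
  k=1: 3.8
  k=2: 0.475
  k=3: 0.140741
  k=4: 0.059375
  k=5: 0.0304
  k=6: 0.017593
  k=7: 0.011079
  k=8: 0.007422
  k=9: 0.005213
  k=10: 0.0038
  k=11: 0.002855
  k=12: 0.002199
  k=13: 0.00173
Step 2: Partial sum = 3.8 + 0.475 + 0.140741 + 0.059375 + 0.0304 + 0.017593 + 0.011079 + 0.007422 + 0.005213 + 0.0038 + 0.002855 + 0.002199 + 0.00173
     = 4.557405
Step 3: The full series sum_(k>=1) 3.8*1/k^3 converges (p-series with p = 3 > 1; a constant multiple of a convergent series converges).
Step 4: Fix eps > 0. Since sum_k m(|f_k - f| > eps) < infinity, the Borel-Cantelli lemma gives
        m(limsup_k {|f_k - f| > eps}) = 0, i.e. for a.e. x, |f_k(x) - f(x)| <= eps for all large k.
        Applying this with eps = 1/j for j = 1, 2, ... and intersecting the countably many full-measure sets,
        for a.e. x we get limsup_k |f_k(x) - f(x)| <= 1/j for every j, hence f_k -> f almost everywhere.
Conclusion: series converges; Borel-Cantelli yields f_k -> f a.e.


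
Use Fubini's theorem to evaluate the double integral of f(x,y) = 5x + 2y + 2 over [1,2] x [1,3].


By Fubini, integrate in x first, then y.
Step 1: Fix y, integrate over x in [1,2]:
  integral(5x + 2y + 2, x=1..2)
  = 5*(2^2 - 1^2)/2 + (2y + 2)*(2 - 1)
  = 7.5 + (2y + 2)*1
  = 7.5 + 2y + 2
  = 9.5 + 2y
Step 2: Integrate over y in [1,3]:
  integral(9.5 + 2y, y=1..3)
  = 9.5*2 + 2*(3^2 - 1^2)/2
  = 19 + 8
  = 27


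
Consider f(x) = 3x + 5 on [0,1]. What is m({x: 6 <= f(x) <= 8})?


f^(-1)([6, 8]) = {x : 6 <= 3x + 5 <= 8}
Solving: (6 - 5)/3 <= x <= (8 - 5)/3
= [0.333333, 1]
Intersecting with [0,1]: [0.333333, 1]
Measure = 1 - 0.333333 = 0.666667


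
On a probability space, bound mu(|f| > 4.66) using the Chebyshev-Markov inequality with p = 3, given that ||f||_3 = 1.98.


Chebyshev/Markov inequality: mu(|f| > eps) <= (||f||_p / eps)^p
Step 1: ||f||_3 / eps = 1.98 / 4.66 = 0.424893
Step 2: Raise to power p = 3:
  (0.424893)^3 = 0.076707
Step 3: Therefore mu(|f| > 4.66) <= 0.076707


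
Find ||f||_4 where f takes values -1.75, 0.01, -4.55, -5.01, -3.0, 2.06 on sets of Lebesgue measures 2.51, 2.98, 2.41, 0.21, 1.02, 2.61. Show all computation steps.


Step 1: Compute |f_i|^4 for each value:
  |-1.75|^4 = 9.378906
  |0.01|^4 = 1.000000e-08
  |-4.55|^4 = 428.593506
  |-5.01|^4 = 630.01502
  |-3.0|^4 = 81
  |2.06|^4 = 18.008141
Step 2: Multiply by measures and sum:
  9.378906 * 2.51 = 23.541055
  1.000000e-08 * 2.98 = 2.980000e-08
  428.593506 * 2.41 = 1032.91035
  630.01502 * 0.21 = 132.303154
  81 * 1.02 = 82.62
  18.008141 * 2.61 = 47.001248
Sum = 23.541055 + 2.980000e-08 + 1032.91035 + 132.303154 + 82.62 + 47.001248 = 1318.375807
Step 3: Take the p-th root:
||f||_4 = (1318.375807)^(1/4) = 6.025732


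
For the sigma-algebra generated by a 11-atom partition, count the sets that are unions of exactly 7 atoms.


Each element of F is a union of some subset of the 11 atoms.
Elements that are unions of exactly 7 atoms correspond to 7-element subsets of the 11 atoms.
Count = C(11, 7) = 11! / (7! * 4!) = 330.


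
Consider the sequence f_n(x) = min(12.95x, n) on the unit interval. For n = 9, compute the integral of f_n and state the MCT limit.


f(x) = 12.95x on [0,1]; f_n(x) = min(12.95x, n). At n = 9:
Step 1: f(x) reaches 9 at x = 9/12.95 = 0.694981
Step 2: integral(f_9) = integral(12.95x, 0, 0.694981) + integral(9, 0.694981, 1)
       = 12.95*0.694981^2/2 + 9*(1 - 0.694981)
       = 3.127413 + 2.745174
       = 5.872587
Step 3: As n -> infinity, f_n increases to f, so by MCT integral(f_n) -> integral(f) = 12.95/2 = 6.475.
Convergence: integral(f_9) = 5.872587 -> 6.475 as n -> infinity


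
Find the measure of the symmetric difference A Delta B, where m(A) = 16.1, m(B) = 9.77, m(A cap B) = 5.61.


m(A Delta B) = m(A) + m(B) - 2*m(A n B)
= 16.1 + 9.77 - 2*5.61
= 16.1 + 9.77 - 11.22
= 14.65


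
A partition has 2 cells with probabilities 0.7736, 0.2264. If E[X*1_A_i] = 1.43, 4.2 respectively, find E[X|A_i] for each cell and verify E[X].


For each cell A_i: E[X|A_i] = E[X*1_A_i] / P(A_i)
Step 1: E[X|A_1] = 1.43 / 0.7736 = 1.848501
Step 2: E[X|A_2] = 4.2 / 0.2264 = 18.551237
Verification: E[X] = sum E[X*1_A_i] = 1.43 + 4.2 = 5.63


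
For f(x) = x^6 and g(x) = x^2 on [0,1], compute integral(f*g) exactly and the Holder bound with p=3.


Step 1: Exact integral of f*g = integral(x^8, 0, 1) = 1/9
     = 0.111111
Step 2: Holder bound with p=3, q=1.5:
  ||f||_p = (integral x^18 dx)^(1/3) = (1/19)^(1/3) = 0.374756
  ||g||_q = (integral x^3 dx)^(1/1.5) = (1/4)^(1/1.5) = 0.39685
Step 3: Holder bound = ||f||_p * ||g||_q = 0.374756 * 0.39685 = 0.148722
Verification: 0.111111 <= 0.148722 (Holder holds)


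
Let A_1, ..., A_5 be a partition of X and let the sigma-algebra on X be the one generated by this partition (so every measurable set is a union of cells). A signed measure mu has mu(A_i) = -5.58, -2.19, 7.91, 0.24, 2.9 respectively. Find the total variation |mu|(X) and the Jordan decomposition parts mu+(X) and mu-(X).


Step 1: Every measurable set is a union of atoms (the cells / points), so a Hahn decomposition is
  obtained by grouping atoms by sign: P = union of atoms with mu > 0, N = union of the remaining atoms.
  Atoms in P (indices): 3, 4, 5;  atoms in N (indices): 1, 2
  Positive values: 7.91, 0.24, 2.9
  Negative values: -5.58, -2.19
Step 2: mu+(X) = mu(P) = sum of positive atom values = 11.05
Step 3: mu-(X) = -mu(N) = sum of |negative atom values| = 7.77
Step 4: |mu|(X) = mu+(X) + mu-(X) = 11.05 + 7.77 = 18.82


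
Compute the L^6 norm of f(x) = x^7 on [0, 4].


Step 1: ||f||_6 = (integral_0^4 |x^7|^6 dx)^(1/6)
     = (integral_0^4 x^42 dx)^(1/6)
Step 2: integral_0^4 x^42 dx = [x^43/(43)] from 0 to 4 = 4^43/43
     = 77371252455336267181195264/43 = 1.799331e+24
Step 3: ||f||_6 = (1.799331e+24)^(1/6) = 11028.552847


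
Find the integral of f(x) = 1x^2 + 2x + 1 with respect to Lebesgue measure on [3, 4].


The Lebesgue integral of a Riemann-integrable function agrees with the Riemann integral.
Antiderivative F(x) = (1/3)x^3 + (2/2)x^2 + 1x
F(4) = (1/3)*4^3 + (2/2)*4^2 + 1*4
     = (1/3)*64 + (2/2)*16 + 1*4
     = 21.333333 + 16 + 4
     = 41.333333
F(3) = 21
Integral = F(4) - F(3) = 41.333333 - 21 = 20.333333


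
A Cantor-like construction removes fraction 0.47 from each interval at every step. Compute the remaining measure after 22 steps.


Step 1: At each step, fraction remaining = 1 - 0.47 = 0.53
Step 2: After 22 steps, measure = (0.53)^22
Result = 8.591503e-07


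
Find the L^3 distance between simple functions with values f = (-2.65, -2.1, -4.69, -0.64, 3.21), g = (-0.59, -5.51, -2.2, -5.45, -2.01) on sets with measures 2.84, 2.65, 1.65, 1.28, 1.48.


Step 1: Compute differences f_i - g_i:
  -2.65 - -0.59 = -2.06
  -2.1 - -5.51 = 3.41
  -4.69 - -2.2 = -2.49
  -0.64 - -5.45 = 4.81
  3.21 - -2.01 = 5.22
Step 2: Compute |diff|^3 * measure for each set:
  |-2.06|^3 * 2.84 = 8.741816 * 2.84 = 24.826757
  |3.41|^3 * 2.65 = 39.651821 * 2.65 = 105.077326
  |-2.49|^3 * 1.65 = 15.438249 * 1.65 = 25.473111
  |4.81|^3 * 1.28 = 111.284641 * 1.28 = 142.44434
  |5.22|^3 * 1.48 = 142.236648 * 1.48 = 210.510239
Step 3: Sum = 508.331773
Step 4: ||f-g||_3 = (508.331773)^(1/3) = 7.980849


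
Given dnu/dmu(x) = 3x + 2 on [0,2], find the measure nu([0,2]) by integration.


nu(A) = integral_A (dnu/dmu) dmu = integral_0^2 (3x + 2) dx
Step 1: Antiderivative F(x) = (3/2)x^2 + 2x
Step 2: F(2) = (3/2)*2^2 + 2*2 = 6 + 4 = 10
Step 3: F(0) = (3/2)*0^2 + 2*0 = 0.0 + 0 = 0.0
Step 4: nu([0,2]) = F(2) - F(0) = 10 - 0.0 = 10


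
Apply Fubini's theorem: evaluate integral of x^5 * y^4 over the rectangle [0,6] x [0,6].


By Fubini's theorem, the double integral factors as a product of single integrals:
Step 1: integral_0^6 x^5 dx = [x^6/6] from 0 to 6
     = 6^6/6 = 7776
Step 2: integral_0^6 y^4 dy = [y^5/5] from 0 to 6
     = 6^5/5 = 1555.2
Step 3: Double integral = 7776 * 1555.2 = 1.209324e+07


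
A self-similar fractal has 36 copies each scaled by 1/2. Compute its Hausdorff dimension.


For a self-similar set with N copies scaled by 1/r:
dim_H = log(N)/log(r) = log(36)/log(2)
= 3.583519/0.693147
= 5.169925


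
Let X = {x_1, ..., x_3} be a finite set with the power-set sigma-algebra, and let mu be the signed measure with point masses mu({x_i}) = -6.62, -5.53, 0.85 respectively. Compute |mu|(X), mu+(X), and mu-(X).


Step 1: Every measurable set is a union of atoms (the cells / points), so a Hahn decomposition is
  obtained by grouping atoms by sign: P = union of atoms with mu > 0, N = union of the remaining atoms.
  Atoms in P (indices): 3;  atoms in N (indices): 1, 2
  Positive values: 0.85
  Negative values: -6.62, -5.53
Step 2: mu+(X) = mu(P) = sum of positive atom values = 0.85
Step 3: mu-(X) = -mu(N) = sum of |negative atom values| = 12.15
Step 4: |mu|(X) = mu+(X) + mu-(X) = 0.85 + 12.15 = 13


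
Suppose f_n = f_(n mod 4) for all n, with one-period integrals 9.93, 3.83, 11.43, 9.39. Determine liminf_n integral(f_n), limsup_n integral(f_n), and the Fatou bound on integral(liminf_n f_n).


The sequence (integral(f_n)) is periodic with period 4, repeating the values 9.93, 3.83, 11.43, 9.39 indefinitely.
Step 1: For a periodic sequence, every tail (a_m, a_(m+1), ...) contains all 4 period values infinitely often.
Step 2: Hence inf of every tail = min of the period values = min(9.93, 3.83, 11.43, 9.39) = 3.83.
        liminf_n integral(f_n) = sup over m of (inf of tail from m) = 3.83.
Step 3: Similarly sup of every tail = max of the period values = 11.43.
        limsup_n integral(f_n) = 11.43.
Step 4: Fatou's lemma: integral(liminf_n f_n) <= liminf_n integral(f_n) = 3.83.
        So the integral of the pointwise liminf is at most 3.83.


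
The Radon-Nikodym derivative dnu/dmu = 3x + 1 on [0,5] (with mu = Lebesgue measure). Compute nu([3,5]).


nu(A) = integral_A (dnu/dmu) dmu = integral_3^5 (3x + 1) dx
Step 1: Antiderivative F(x) = (3/2)x^2 + 1x
Step 2: F(5) = (3/2)*5^2 + 1*5 = 37.5 + 5 = 42.5
Step 3: F(3) = (3/2)*3^2 + 1*3 = 13.5 + 3 = 16.5
Step 4: nu([3,5]) = F(5) - F(3) = 42.5 - 16.5 = 26


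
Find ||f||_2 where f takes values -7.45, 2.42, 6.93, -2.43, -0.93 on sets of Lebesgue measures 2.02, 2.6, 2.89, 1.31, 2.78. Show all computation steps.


Step 1: Compute |f_i|^2 for each value:
  |-7.45|^2 = 55.5025
  |2.42|^2 = 5.8564
  |6.93|^2 = 48.0249
  |-2.43|^2 = 5.9049
  |-0.93|^2 = 0.8649
Step 2: Multiply by measures and sum:
  55.5025 * 2.02 = 112.11505
  5.8564 * 2.6 = 15.22664
  48.0249 * 2.89 = 138.791961
  5.9049 * 1.31 = 7.735419
  0.8649 * 2.78 = 2.404422
Sum = 112.11505 + 15.22664 + 138.791961 + 7.735419 + 2.404422 = 276.273492
Step 3: Take the p-th root:
||f||_2 = (276.273492)^(1/2) = 16.621477


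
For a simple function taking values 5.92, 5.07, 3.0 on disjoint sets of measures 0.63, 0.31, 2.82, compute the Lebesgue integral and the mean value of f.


Step 1: Integral = sum(value_i * measure_i)
= 5.92*0.63 + 5.07*0.31 + 3.0*2.82
= 3.7296 + 1.5717 + 8.46
= 13.7613
Step 2: Total measure of domain = 0.63 + 0.31 + 2.82 = 3.76
Step 3: Average value = 13.7613 / 3.76 = 3.65992


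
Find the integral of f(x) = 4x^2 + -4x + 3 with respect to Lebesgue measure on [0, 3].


The Lebesgue integral of a Riemann-integrable function agrees with the Riemann integral.
Antiderivative F(x) = (4/3)x^3 + (-4/2)x^2 + 3x
F(3) = (4/3)*3^3 + (-4/2)*3^2 + 3*3
     = (4/3)*27 + (-4/2)*9 + 3*3
     = 36 + -18 + 9
     = 27
F(0) = 0.0
Integral = F(3) - F(0) = 27 - 0.0 = 27


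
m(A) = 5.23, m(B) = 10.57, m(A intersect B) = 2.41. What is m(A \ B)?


m(A \ B) = m(A) - m(A n B)
= 5.23 - 2.41
= 2.82


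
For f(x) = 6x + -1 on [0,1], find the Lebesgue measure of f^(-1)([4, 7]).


f^(-1)([4, 7]) = {x : 4 <= 6x + -1 <= 7}
Solving: (4 - -1)/6 <= x <= (7 - -1)/6
= [0.833333, 1.333333]
Intersecting with [0,1]: [0.833333, 1]
Measure = 1 - 0.833333 = 0.166667


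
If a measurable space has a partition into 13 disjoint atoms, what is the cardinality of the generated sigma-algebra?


Each element of the sigma-algebra is a union of some subset of the 13 atoms.
The number of such subsets is 2^13 = 8192.


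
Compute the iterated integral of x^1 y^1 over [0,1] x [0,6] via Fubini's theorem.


By Fubini's theorem, the double integral factors as a product of single integrals:
Step 1: integral_0^1 x^1 dx = [x^2/2] from 0 to 1
     = 1^2/2 = 0.5
Step 2: integral_0^6 y^1 dy = [y^2/2] from 0 to 6
     = 6^2/2 = 18
Step 3: Double integral = 0.5 * 18 = 9


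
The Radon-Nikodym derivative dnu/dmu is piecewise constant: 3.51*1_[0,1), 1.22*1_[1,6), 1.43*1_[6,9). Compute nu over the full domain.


Integrate each piece of the Radon-Nikodym derivative:
Step 1: integral_0^1 3.51 dx = 3.51*(1-0) = 3.51*1 = 3.51
Step 2: integral_1^6 1.22 dx = 1.22*(6-1) = 1.22*5 = 6.1
Step 3: integral_6^9 1.43 dx = 1.43*(9-6) = 1.43*3 = 4.29
Total: 3.51 + 6.1 + 4.29 = 13.9


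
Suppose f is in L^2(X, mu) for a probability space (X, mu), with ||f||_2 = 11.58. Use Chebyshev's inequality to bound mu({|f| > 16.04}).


Chebyshev/Markov inequality: mu(|f| > eps) <= (||f||_p / eps)^p
Step 1: ||f||_2 / eps = 11.58 / 16.04 = 0.721945
Step 2: Raise to power p = 2:
  (0.721945)^2 = 0.521205
Step 3: Therefore mu(|f| > 16.04) <= 0.521205


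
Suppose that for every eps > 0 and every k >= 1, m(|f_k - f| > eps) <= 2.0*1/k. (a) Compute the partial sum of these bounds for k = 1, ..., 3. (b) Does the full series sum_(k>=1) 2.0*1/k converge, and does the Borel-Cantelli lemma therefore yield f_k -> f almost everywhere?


Step 1: List the terms 2.0*1/k for k = 1 to 3:
  k=1: 2
  k=2: 1
  k=3: 0.666667
Step 2: Partial sum = 2 + 1 + 0.666667
     = 3.666667
Step 3: The full series sum_(k>=1) 2.0*1/k diverges (harmonic series, p = 1; a nonzero constant multiple of a divergent series diverges).
Step 4: The (first) Borel-Cantelli lemma requires a summable sequence of measures, so it does not apply here;
        from this bound alone no conclusion about a.e. convergence can be drawn (convergence in measure still
        gives an a.e.-convergent subsequence, but not a.e. convergence of the whole sequence).
Conclusion: series diverges; Borel-Cantelli is inconclusive about a.e. convergence of f_k.


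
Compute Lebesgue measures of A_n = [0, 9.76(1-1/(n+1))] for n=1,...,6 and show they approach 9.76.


By continuity of measure from below: if A_n increases to A, then m(A_n) -> m(A).
Here A = [0, 9.76], so m(A) = 9.76
Step 1: a_1 = 9.76*(1 - 1/2) = 4.88, m(A_1) = 4.88
Step 2: a_2 = 9.76*(1 - 1/3) = 6.5067, m(A_2) = 6.5067
Step 3: a_3 = 9.76*(1 - 1/4) = 7.32, m(A_3) = 7.32
Step 4: a_4 = 9.76*(1 - 1/5) = 7.808, m(A_4) = 7.808
Step 5: a_5 = 9.76*(1 - 1/6) = 8.1333, m(A_5) = 8.1333
Step 6: a_6 = 9.76*(1 - 1/7) = 8.3657, m(A_6) = 8.3657
Limit: m(A_n) -> m([0,9.76]) = 9.76


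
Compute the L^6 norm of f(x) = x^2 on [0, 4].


Step 1: ||f||_6 = (integral_0^4 |x^2|^6 dx)^(1/6)
     = (integral_0^4 x^12 dx)^(1/6)
Step 2: integral_0^4 x^12 dx = [x^13/(13)] from 0 to 4 = 4^13/13
     = 67108864/13 = 5.162220e+06
Step 3: ||f||_6 = (5.162220e+06)^(1/6) = 13.146377


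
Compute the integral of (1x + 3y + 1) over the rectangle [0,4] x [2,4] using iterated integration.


By Fubini, integrate in x first, then y.
Step 1: Fix y, integrate over x in [0,4]:
  integral(1x + 3y + 1, x=0..4)
  = 1*(4^2 - 0^2)/2 + (3y + 1)*(4 - 0)
  = 8 + (3y + 1)*4
  = 8 + 12y + 4
  = 12 + 12y
Step 2: Integrate over y in [2,4]:
  integral(12 + 12y, y=2..4)
  = 12*2 + 12*(4^2 - 2^2)/2
  = 24 + 72
  = 96


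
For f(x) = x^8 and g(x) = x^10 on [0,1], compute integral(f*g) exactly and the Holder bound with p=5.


Step 1: Exact integral of f*g = integral(x^18, 0, 1) = 1/19
     = 0.052632
Step 2: Holder bound with p=5, q=1.25:
  ||f||_p = (integral x^40 dx)^(1/5) = (1/41)^(1/5) = 0.475821
  ||g||_q = (integral x^12.5 dx)^(1/1.25) = (1/13.5)^(1/1.25) = 0.124662
Step 3: Holder bound = ||f||_p * ||g||_q = 0.475821 * 0.124662 = 0.059317
Verification: 0.052632 <= 0.059317 (Holder holds)


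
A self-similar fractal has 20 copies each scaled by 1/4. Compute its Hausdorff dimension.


For a self-similar set with N copies scaled by 1/r:
dim_H = log(N)/log(r) = log(20)/log(4)
= 2.995732/1.386294
= 2.160964


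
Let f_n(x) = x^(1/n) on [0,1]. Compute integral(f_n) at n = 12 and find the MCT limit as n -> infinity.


At n = 12: f_12(x) = x^(1/12).
Step 1: integral(x^(1/12), 0, 1) = [x^(1/12+1) / (1/12+1)] from 0 to 1
     = 1 / (1/12 + 1) = 1 / ((12+1)/12) = 12/(12+1)
     = 12/13 = 0.923077
Step 2: As n -> infinity, f_n(x) = x^(1/n) -> 1 for x in (0,1], and f_n is increasing in n.
By MCT, lim_n integral(f_n) = integral(lim_n f_n) = integral(1, 0, 1) = 1.
Step 3: Verify convergence: 12/13 = 0.923077 -> 1


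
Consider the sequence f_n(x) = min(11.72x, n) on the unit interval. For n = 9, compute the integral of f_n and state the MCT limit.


f(x) = 11.72x on [0,1]; f_n(x) = min(11.72x, n). At n = 9:
Step 1: f(x) reaches 9 at x = 9/11.72 = 0.767918
Step 2: integral(f_9) = integral(11.72x, 0, 0.767918) + integral(9, 0.767918, 1)
       = 11.72*0.767918^2/2 + 9*(1 - 0.767918)
       = 3.455631 + 2.088737
       = 5.544369
Step 3: As n -> infinity, f_n increases to f, so by MCT integral(f_n) -> integral(f) = 11.72/2 = 5.86.
Convergence: integral(f_9) = 5.544369 -> 5.86 as n -> infinity


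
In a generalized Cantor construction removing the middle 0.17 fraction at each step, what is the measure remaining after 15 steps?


Step 1: At each step, fraction remaining = 1 - 0.17 = 0.83
Step 2: After 15 steps, measure = (0.83)^15
Result = 0.061118


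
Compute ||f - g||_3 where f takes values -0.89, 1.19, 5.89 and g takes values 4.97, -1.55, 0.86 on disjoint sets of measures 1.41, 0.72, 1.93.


Step 1: Compute differences f_i - g_i:
  -0.89 - 4.97 = -5.86
  1.19 - -1.55 = 2.74
  5.89 - 0.86 = 5.03
Step 2: Compute |diff|^3 * measure for each set:
  |-5.86|^3 * 1.41 = 201.230056 * 1.41 = 283.734379
  |2.74|^3 * 0.72 = 20.570824 * 0.72 = 14.810993
  |5.03|^3 * 1.93 = 127.263527 * 1.93 = 245.618607
Step 3: Sum = 544.163979
Step 4: ||f-g||_3 = (544.163979)^(1/3) = 8.16413


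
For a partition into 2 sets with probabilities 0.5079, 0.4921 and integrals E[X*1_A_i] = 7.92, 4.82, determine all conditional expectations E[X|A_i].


For each cell A_i: E[X|A_i] = E[X*1_A_i] / P(A_i)
Step 1: E[X|A_1] = 7.92 / 0.5079 = 15.593621
Step 2: E[X|A_2] = 4.82 / 0.4921 = 9.794757
Verification: E[X] = sum E[X*1_A_i] = 7.92 + 4.82 = 12.74


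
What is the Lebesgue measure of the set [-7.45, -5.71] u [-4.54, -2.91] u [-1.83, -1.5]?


For pairwise disjoint intervals, m(union) = sum of lengths.
= (-5.71 - -7.45) + (-2.91 - -4.54) + (-1.5 - -1.83)
= 1.74 + 1.63 + 0.33
= 3.7


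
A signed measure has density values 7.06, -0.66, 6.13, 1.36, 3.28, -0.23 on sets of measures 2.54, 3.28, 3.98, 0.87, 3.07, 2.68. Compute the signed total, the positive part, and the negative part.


Step 1: Compute signed measure on each set:
  Set 1: 7.06 * 2.54 = 17.9324
  Set 2: -0.66 * 3.28 = -2.1648
  Set 3: 6.13 * 3.98 = 24.3974
  Set 4: 1.36 * 0.87 = 1.1832
  Set 5: 3.28 * 3.07 = 10.0696
  Set 6: -0.23 * 2.68 = -0.6164
Step 2: Total signed measure = (17.9324) + (-2.1648) + (24.3974) + (1.1832) + (10.0696) + (-0.6164)
     = 50.8014
Step 3: Positive part mu+(X) = sum of positive contributions = 53.5826
Step 4: Negative part mu-(X) = |sum of negative contributions| = 2.7812


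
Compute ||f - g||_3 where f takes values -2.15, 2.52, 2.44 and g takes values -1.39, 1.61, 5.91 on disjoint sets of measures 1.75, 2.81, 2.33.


Step 1: Compute differences f_i - g_i:
  -2.15 - -1.39 = -0.76
  2.52 - 1.61 = 0.91
  2.44 - 5.91 = -3.47
Step 2: Compute |diff|^3 * measure for each set:
  |-0.76|^3 * 1.75 = 0.438976 * 1.75 = 0.768208
  |0.91|^3 * 2.81 = 0.753571 * 2.81 = 2.117535
  |-3.47|^3 * 2.33 = 41.781923 * 2.33 = 97.351881
Step 3: Sum = 100.237623
Step 4: ||f-g||_3 = (100.237623)^(1/3) = 4.645262


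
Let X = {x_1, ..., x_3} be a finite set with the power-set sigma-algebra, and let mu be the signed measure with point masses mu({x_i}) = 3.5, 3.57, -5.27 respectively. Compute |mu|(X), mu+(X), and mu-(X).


Step 1: Every measurable set is a union of atoms (the cells / points), so a Hahn decomposition is
  obtained by grouping atoms by sign: P = union of atoms with mu > 0, N = union of the remaining atoms.
  Atoms in P (indices): 1, 2;  atoms in N (indices): 3
  Positive values: 3.5, 3.57
  Negative values: -5.27
Step 2: mu+(X) = mu(P) = sum of positive atom values = 7.07
Step 3: mu-(X) = -mu(N) = sum of |negative atom values| = 5.27
Step 4: |mu|(X) = mu+(X) + mu-(X) = 7.07 + 5.27 = 12.34


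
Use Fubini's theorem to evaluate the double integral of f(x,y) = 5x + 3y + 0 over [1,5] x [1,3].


By Fubini, integrate in x first, then y.
Step 1: Fix y, integrate over x in [1,5]:
  integral(5x + 3y + 0, x=1..5)
  = 5*(5^2 - 1^2)/2 + (3y + 0)*(5 - 1)
  = 60 + (3y + 0)*4
  = 60 + 12y + 0
  = 60 + 12y
Step 2: Integrate over y in [1,3]:
  integral(60 + 12y, y=1..3)
  = 60*2 + 12*(3^2 - 1^2)/2
  = 120 + 48
  = 168


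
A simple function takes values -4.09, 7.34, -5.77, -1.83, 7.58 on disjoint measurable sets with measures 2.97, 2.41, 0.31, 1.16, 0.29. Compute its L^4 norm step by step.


Step 1: Compute |f_i|^4 for each value:
  |-4.09|^4 = 279.82933
  |7.34|^4 = 2902.580275
  |-5.77|^4 = 1108.41719
  |-1.83|^4 = 11.215131
  |7.58|^4 = 3301.237901
Step 2: Multiply by measures and sum:
  279.82933 * 2.97 = 831.093109
  2902.580275 * 2.41 = 6995.218464
  1108.41719 * 0.31 = 343.609329
  11.215131 * 1.16 = 13.009552
  3301.237901 * 0.29 = 957.358991
Sum = 831.093109 + 6995.218464 + 343.609329 + 13.009552 + 957.358991 = 9140.289445
Step 3: Take the p-th root:
||f||_4 = (9140.289445)^(1/4) = 9.777774


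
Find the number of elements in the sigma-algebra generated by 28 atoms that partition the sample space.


Each element of the sigma-algebra is a union of some subset of the 28 atoms.
The number of such subsets is 2^28 = 268435456.


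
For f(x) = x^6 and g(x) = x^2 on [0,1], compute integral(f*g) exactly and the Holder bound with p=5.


Step 1: Exact integral of f*g = integral(x^8, 0, 1) = 1/9
     = 0.111111
Step 2: Holder bound with p=5, q=1.25:
  ||f||_p = (integral x^30 dx)^(1/5) = (1/31)^(1/5) = 0.503185
  ||g||_q = (integral x^2.5 dx)^(1/1.25) = (1/3.5)^(1/1.25) = 0.367067
Step 3: Holder bound = ||f||_p * ||g||_q = 0.503185 * 0.367067 = 0.184703
Verification: 0.111111 <= 0.184703 (Holder holds)


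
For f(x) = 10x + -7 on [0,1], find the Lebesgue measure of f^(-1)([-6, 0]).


f^(-1)([-6, 0]) = {x : -6 <= 10x + -7 <= 0}
Solving: (-6 - -7)/10 <= x <= (0 - -7)/10
= [0.1, 0.7]
Intersecting with [0,1]: [0.1, 0.7]
Measure = 0.7 - 0.1 = 0.6


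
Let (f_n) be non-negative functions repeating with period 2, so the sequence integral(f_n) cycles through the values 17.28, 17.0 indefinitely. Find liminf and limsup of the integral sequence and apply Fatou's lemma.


The sequence (integral(f_n)) is periodic with period 2, repeating the values 17.28, 17.0 indefinitely.
Step 1: For a periodic sequence, every tail (a_m, a_(m+1), ...) contains all 2 period values infinitely often.
Step 2: Hence inf of every tail = min of the period values = min(17.28, 17.0) = 17.
        liminf_n integral(f_n) = sup over m of (inf of tail from m) = 17.
Step 3: Similarly sup of every tail = max of the period values = 17.28.
        limsup_n integral(f_n) = 17.28.
Step 4: Fatou's lemma: integral(liminf_n f_n) <= liminf_n integral(f_n) = 17.
        So the integral of the pointwise liminf is at most 17.


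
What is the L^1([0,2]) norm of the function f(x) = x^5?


Step 1: ||f||_1 = (integral_0^2 |x^5|^1 dx)^(1/1)
     = (integral_0^2 x^5 dx)^(1/1)
Step 2: integral_0^2 x^5 dx = [x^6/(6)] from 0 to 2 = 2^6/6
     = 64/6 = 10.666667
Step 3: ||f||_1 = (10.666667)^(1/1) = 10.666667


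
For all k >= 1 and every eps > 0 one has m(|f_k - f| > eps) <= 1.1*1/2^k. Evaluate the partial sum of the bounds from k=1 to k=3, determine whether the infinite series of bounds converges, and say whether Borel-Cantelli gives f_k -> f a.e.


Step 1: List the terms 1.1*1/2^k for k = 1 to 3:
  k=1: 0.55
  k=2: 0.275
  k=3: 0.1375
Step 2: Partial sum = 0.55 + 0.275 + 0.1375
     = 0.9625
Step 3: The full series sum_(k>=1) 1.1*1/2^k converges (geometric series with ratio 1/2 < 1; a constant multiple of a convergent series converges).
Step 4: Fix eps > 0. Since sum_k m(|f_k - f| > eps) < infinity, the Borel-Cantelli lemma gives
        m(limsup_k {|f_k - f| > eps}) = 0, i.e. for a.e. x, |f_k(x) - f(x)| <= eps for all large k.
        Applying this with eps = 1/j for j = 1, 2, ... and intersecting the countably many full-measure sets,
        for a.e. x we get limsup_k |f_k(x) - f(x)| <= 1/j for every j, hence f_k -> f almost everywhere.
Conclusion: series converges; Borel-Cantelli yields f_k -> f a.e.


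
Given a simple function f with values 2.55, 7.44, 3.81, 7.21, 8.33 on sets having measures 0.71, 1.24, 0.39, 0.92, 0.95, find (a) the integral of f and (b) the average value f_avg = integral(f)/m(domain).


Step 1: Integral = sum(value_i * measure_i)
= 2.55*0.71 + 7.44*1.24 + 3.81*0.39 + 7.21*0.92 + 8.33*0.95
= 1.8105 + 9.2256 + 1.4859 + 6.6332 + 7.9135
= 27.0687
Step 2: Total measure of domain = 0.71 + 1.24 + 0.39 + 0.92 + 0.95 = 4.21
Step 3: Average value = 27.0687 / 4.21 = 6.42962


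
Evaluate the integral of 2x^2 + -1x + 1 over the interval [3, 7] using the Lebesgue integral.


The Lebesgue integral of a Riemann-integrable function agrees with the Riemann integral.
Antiderivative F(x) = (2/3)x^3 + (-1/2)x^2 + 1x
F(7) = (2/3)*7^3 + (-1/2)*7^2 + 1*7
     = (2/3)*343 + (-1/2)*49 + 1*7
     = 228.666667 + -24.5 + 7
     = 211.166667
F(3) = 16.5
Integral = F(7) - F(3) = 211.166667 - 16.5 = 194.666667


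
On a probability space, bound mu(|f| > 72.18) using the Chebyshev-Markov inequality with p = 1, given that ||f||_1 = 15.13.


Chebyshev/Markov inequality: mu(|f| > eps) <= (||f||_p / eps)^p
Step 1: ||f||_1 / eps = 15.13 / 72.18 = 0.209615
Step 2: Raise to power p = 1:
  (0.209615)^1 = 0.209615
Step 3: Therefore mu(|f| > 72.18) <= 0.209615


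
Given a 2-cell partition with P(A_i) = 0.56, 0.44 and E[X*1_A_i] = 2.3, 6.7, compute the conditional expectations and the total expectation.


For each cell A_i: E[X|A_i] = E[X*1_A_i] / P(A_i)
Step 1: E[X|A_1] = 2.3 / 0.56 = 4.107143
Step 2: E[X|A_2] = 6.7 / 0.44 = 15.227273
Verification: E[X] = sum E[X*1_A_i] = 2.3 + 6.7 = 9


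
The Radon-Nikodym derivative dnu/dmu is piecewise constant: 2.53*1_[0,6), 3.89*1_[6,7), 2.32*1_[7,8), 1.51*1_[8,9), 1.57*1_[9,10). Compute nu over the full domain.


Integrate each piece of the Radon-Nikodym derivative:
Step 1: integral_0^6 2.53 dx = 2.53*(6-0) = 2.53*6 = 15.18
Step 2: integral_6^7 3.89 dx = 3.89*(7-6) = 3.89*1 = 3.89
Step 3: integral_7^8 2.32 dx = 2.32*(8-7) = 2.32*1 = 2.32
Step 4: integral_8^9 1.51 dx = 1.51*(9-8) = 1.51*1 = 1.51
Step 5: integral_9^10 1.57 dx = 1.57*(10-9) = 1.57*1 = 1.57
Total: 15.18 + 3.89 + 2.32 + 1.51 + 1.57 = 24.47


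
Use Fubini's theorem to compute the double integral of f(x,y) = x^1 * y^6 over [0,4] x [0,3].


By Fubini's theorem, the double integral factors as a product of single integrals:
Step 1: integral_0^4 x^1 dx = [x^2/2] from 0 to 4
     = 4^2/2 = 8
Step 2: integral_0^3 y^6 dy = [y^7/7] from 0 to 3
     = 3^7/7 = 312.428571
Step 3: Double integral = 8 * 312.428571 = 2499.428571


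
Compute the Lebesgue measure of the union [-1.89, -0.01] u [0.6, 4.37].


For pairwise disjoint intervals, m(union) = sum of lengths.
= (-0.01 - -1.89) + (4.37 - 0.6)
= 1.88 + 3.77
= 5.65


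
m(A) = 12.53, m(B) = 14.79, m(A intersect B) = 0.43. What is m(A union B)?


By inclusion-exclusion: m(A u B) = m(A) + m(B) - m(A n B)
= 12.53 + 14.79 - 0.43
= 26.89


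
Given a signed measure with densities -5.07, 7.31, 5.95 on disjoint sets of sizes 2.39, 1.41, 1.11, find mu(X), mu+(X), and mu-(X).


Step 1: Compute signed measure on each set:
  Set 1: -5.07 * 2.39 = -12.1173
  Set 2: 7.31 * 1.41 = 10.3071
  Set 3: 5.95 * 1.11 = 6.6045
Step 2: Total signed measure = (-12.1173) + (10.3071) + (6.6045)
     = 4.7943
Step 3: Positive part mu+(X) = sum of positive contributions = 16.9116
Step 4: Negative part mu-(X) = |sum of negative contributions| = 12.1173


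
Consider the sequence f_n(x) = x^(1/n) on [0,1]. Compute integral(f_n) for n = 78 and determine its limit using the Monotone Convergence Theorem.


At n = 78: f_78(x) = x^(1/78).
Step 1: integral(x^(1/78), 0, 1) = [x^(1/78+1) / (1/78+1)] from 0 to 1
     = 1 / (1/78 + 1) = 1 / ((78+1)/78) = 78/(78+1)
     = 78/79 = 0.987342
Step 2: As n -> infinity, f_n(x) = x^(1/n) -> 1 for x in (0,1], and f_n is increasing in n.
By MCT, lim_n integral(f_n) = integral(lim_n f_n) = integral(1, 0, 1) = 1.
Step 3: Verify convergence: 78/79 = 0.987342 -> 1


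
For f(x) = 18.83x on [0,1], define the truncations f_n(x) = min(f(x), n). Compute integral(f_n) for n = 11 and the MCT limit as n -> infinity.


f(x) = 18.83x on [0,1]; f_n(x) = min(18.83x, n). At n = 11:
Step 1: f(x) reaches 11 at x = 11/18.83 = 0.584174
Step 2: integral(f_11) = integral(18.83x, 0, 0.584174) + integral(11, 0.584174, 1)
       = 18.83*0.584174^2/2 + 11*(1 - 0.584174)
       = 3.212958 + 4.574084
       = 7.787042
Step 3: As n -> infinity, f_n increases to f, so by MCT integral(f_n) -> integral(f) = 18.83/2 = 9.415.
Convergence: integral(f_11) = 7.787042 -> 9.415 as n -> infinity


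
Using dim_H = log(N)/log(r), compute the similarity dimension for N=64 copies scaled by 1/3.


For a self-similar set with N copies scaled by 1/r:
dim_H = log(N)/log(r) = log(64)/log(3)
= 4.158883/1.098612
= 3.785579


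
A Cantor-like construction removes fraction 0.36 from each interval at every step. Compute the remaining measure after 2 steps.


Step 1: At each step, fraction remaining = 1 - 0.36 = 0.64
Step 2: After 2 steps, measure = (0.64)^2
Step 3: Computing the power step by step:
  After step 1: 0.64
  After step 2: 0.4096
Result = 0.4096


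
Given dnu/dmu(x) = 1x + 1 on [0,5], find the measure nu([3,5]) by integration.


nu(A) = integral_A (dnu/dmu) dmu = integral_3^5 (1x + 1) dx
Step 1: Antiderivative F(x) = (1/2)x^2 + 1x
Step 2: F(5) = (1/2)*5^2 + 1*5 = 12.5 + 5 = 17.5
Step 3: F(3) = (1/2)*3^2 + 1*3 = 4.5 + 3 = 7.5
Step 4: nu([3,5]) = F(5) - F(3) = 17.5 - 7.5 = 10


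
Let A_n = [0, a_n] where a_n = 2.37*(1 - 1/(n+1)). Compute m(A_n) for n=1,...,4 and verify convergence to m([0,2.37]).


By continuity of measure from below: if A_n increases to A, then m(A_n) -> m(A).
Here A = [0, 2.37], so m(A) = 2.37
Step 1: a_1 = 2.37*(1 - 1/2) = 1.185, m(A_1) = 1.185
Step 2: a_2 = 2.37*(1 - 1/3) = 1.58, m(A_2) = 1.58
Step 3: a_3 = 2.37*(1 - 1/4) = 1.7775, m(A_3) = 1.7775
Step 4: a_4 = 2.37*(1 - 1/5) = 1.896, m(A_4) = 1.896
Limit: m(A_n) -> m([0,2.37]) = 2.37


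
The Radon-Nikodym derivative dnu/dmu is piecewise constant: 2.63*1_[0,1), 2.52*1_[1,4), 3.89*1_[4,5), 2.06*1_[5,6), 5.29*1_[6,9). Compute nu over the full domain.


Integrate each piece of the Radon-Nikodym derivative:
Step 1: integral_0^1 2.63 dx = 2.63*(1-0) = 2.63*1 = 2.63
Step 2: integral_1^4 2.52 dx = 2.52*(4-1) = 2.52*3 = 7.56
Step 3: integral_4^5 3.89 dx = 3.89*(5-4) = 3.89*1 = 3.89
Step 4: integral_5^6 2.06 dx = 2.06*(6-5) = 2.06*1 = 2.06
Step 5: integral_6^9 5.29 dx = 5.29*(9-6) = 5.29*3 = 15.87
Total: 2.63 + 7.56 + 3.89 + 2.06 + 15.87 = 32.01


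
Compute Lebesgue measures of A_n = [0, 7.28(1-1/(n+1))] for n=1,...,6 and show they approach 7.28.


By continuity of measure from below: if A_n increases to A, then m(A_n) -> m(A).
Here A = [0, 7.28], so m(A) = 7.28
Step 1: a_1 = 7.28*(1 - 1/2) = 3.64, m(A_1) = 3.64
Step 2: a_2 = 7.28*(1 - 1/3) = 4.8533, m(A_2) = 4.8533
Step 3: a_3 = 7.28*(1 - 1/4) = 5.46, m(A_3) = 5.46
Step 4: a_4 = 7.28*(1 - 1/5) = 5.824, m(A_4) = 5.824
Step 5: a_5 = 7.28*(1 - 1/6) = 6.0667, m(A_5) = 6.0667
Step 6: a_6 = 7.28*(1 - 1/7) = 6.24, m(A_6) = 6.24
Limit: m(A_n) -> m([0,7.28]) = 7.28


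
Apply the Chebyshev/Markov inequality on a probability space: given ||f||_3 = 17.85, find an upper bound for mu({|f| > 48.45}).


Chebyshev/Markov inequality: mu(|f| > eps) <= (||f||_p / eps)^p
Step 1: ||f||_3 / eps = 17.85 / 48.45 = 0.368421
Step 2: Raise to power p = 3:
  (0.368421)^3 = 0.050007
Step 3: Therefore mu(|f| > 48.45) <= 0.050007


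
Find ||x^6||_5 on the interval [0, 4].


Step 1: ||f||_5 = (integral_0^4 |x^6|^5 dx)^(1/5)
     = (integral_0^4 x^30 dx)^(1/5)
Step 2: integral_0^4 x^30 dx = [x^31/(31)] from 0 to 4 = 4^31/31
     = 4611686018427387904/31 = 1.487641e+17
Step 3: ||f||_5 = (1.487641e+17)^(1/5) = 2719.566028


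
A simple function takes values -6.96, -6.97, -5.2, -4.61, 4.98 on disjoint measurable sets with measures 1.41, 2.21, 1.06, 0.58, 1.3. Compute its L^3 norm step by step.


Step 1: Compute |f_i|^3 for each value:
  |-6.96|^3 = 337.153536
  |-6.97|^3 = 338.608873
  |-5.2|^3 = 140.608
  |-4.61|^3 = 97.972181
  |4.98|^3 = 123.505992
Step 2: Multiply by measures and sum:
  337.153536 * 1.41 = 475.386486
  338.608873 * 2.21 = 748.325609
  140.608 * 1.06 = 149.04448
  97.972181 * 0.58 = 56.823865
  123.505992 * 1.3 = 160.55779
Sum = 475.386486 + 748.325609 + 149.04448 + 56.823865 + 160.55779 = 1590.13823
Step 3: Take the p-th root:
||f||_3 = (1590.13823)^(1/3) = 11.671991


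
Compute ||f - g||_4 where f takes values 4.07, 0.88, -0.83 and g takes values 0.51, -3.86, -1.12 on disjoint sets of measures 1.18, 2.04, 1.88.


Step 1: Compute differences f_i - g_i:
  4.07 - 0.51 = 3.56
  0.88 - -3.86 = 4.74
  -0.83 - -1.12 = 0.29
Step 2: Compute |diff|^4 * measure for each set:
  |3.56|^4 * 1.18 = 160.620137 * 1.18 = 189.531762
  |4.74|^4 * 2.04 = 504.79305 * 2.04 = 1029.777822
  |0.29|^4 * 1.88 = 0.007073 * 1.88 = 0.013297
Step 3: Sum = 1219.32288
Step 4: ||f-g||_4 = (1219.32288)^(1/4) = 5.909213


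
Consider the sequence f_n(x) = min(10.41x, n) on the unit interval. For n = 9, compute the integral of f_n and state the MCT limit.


f(x) = 10.41x on [0,1]; f_n(x) = min(10.41x, n). At n = 9:
Step 1: f(x) reaches 9 at x = 9/10.41 = 0.864553
Step 2: integral(f_9) = integral(10.41x, 0, 0.864553) + integral(9, 0.864553, 1)
       = 10.41*0.864553^2/2 + 9*(1 - 0.864553)
       = 3.89049 + 1.21902
       = 5.10951
Step 3: As n -> infinity, f_n increases to f, so by MCT integral(f_n) -> integral(f) = 10.41/2 = 5.205.
Convergence: integral(f_9) = 5.10951 -> 5.205 as n -> infinity


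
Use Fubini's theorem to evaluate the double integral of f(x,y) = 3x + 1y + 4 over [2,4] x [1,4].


By Fubini, integrate in x first, then y.
Step 1: Fix y, integrate over x in [2,4]:
  integral(3x + 1y + 4, x=2..4)
  = 3*(4^2 - 2^2)/2 + (1y + 4)*(4 - 2)
  = 18 + (1y + 4)*2
  = 18 + 2y + 8
  = 26 + 2y
Step 2: Integrate over y in [1,4]:
  integral(26 + 2y, y=1..4)
  = 26*3 + 2*(4^2 - 1^2)/2
  = 78 + 15
  = 93


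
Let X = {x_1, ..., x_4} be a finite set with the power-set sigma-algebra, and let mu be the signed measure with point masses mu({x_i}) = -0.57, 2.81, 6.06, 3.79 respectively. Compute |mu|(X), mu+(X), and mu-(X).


Step 1: Every measurable set is a union of atoms (the cells / points), so a Hahn decomposition is
  obtained by grouping atoms by sign: P = union of atoms with mu > 0, N = union of the remaining atoms.
  Atoms in P (indices): 2, 3, 4;  atoms in N (indices): 1
  Positive values: 2.81, 6.06, 3.79
  Negative values: -0.57
Step 2: mu+(X) = mu(P) = sum of positive atom values = 12.66
Step 3: mu-(X) = -mu(N) = sum of |negative atom values| = 0.57
Step 4: |mu|(X) = mu+(X) + mu-(X) = 12.66 + 0.57 = 13.23


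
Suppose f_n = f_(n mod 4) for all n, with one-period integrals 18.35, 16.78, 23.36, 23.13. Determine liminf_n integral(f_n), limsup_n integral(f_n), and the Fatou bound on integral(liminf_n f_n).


The sequence (integral(f_n)) is periodic with period 4, repeating the values 18.35, 16.78, 23.36, 23.13 indefinitely.
Step 1: For a periodic sequence, every tail (a_m, a_(m+1), ...) contains all 4 period values infinitely often.
Step 2: Hence inf of every tail = min of the period values = min(18.35, 16.78, 23.36, 23.13) = 16.78.
        liminf_n integral(f_n) = sup over m of (inf of tail from m) = 16.78.
Step 3: Similarly sup of every tail = max of the period values = 23.36.
        limsup_n integral(f_n) = 23.36.
Step 4: Fatou's lemma: integral(liminf_n f_n) <= liminf_n integral(f_n) = 16.78.
        So the integral of the pointwise liminf is at most 16.78.


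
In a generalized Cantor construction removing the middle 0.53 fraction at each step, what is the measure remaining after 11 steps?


Step 1: At each step, fraction remaining = 1 - 0.53 = 0.47
Step 2: After 11 steps, measure = (0.47)^11
Result = 2.472159e-04
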